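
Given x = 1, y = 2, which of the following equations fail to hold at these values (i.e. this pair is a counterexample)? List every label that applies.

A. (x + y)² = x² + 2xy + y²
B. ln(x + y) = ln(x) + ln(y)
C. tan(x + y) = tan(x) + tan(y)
B, C

Evaluating each claim at the given values:
A. LHS = 9, RHS = 9 → holds here (LHS = RHS)
B. LHS = ln(3) ≈ 1.099, RHS = ln(2) ≈ 0.6931 → fails here (LHS ≠ RHS)
C. LHS = tan(3) ≈ -0.1425, RHS = tan(2) + tan(1) ≈ -0.6276 → fails here (LHS ≠ RHS)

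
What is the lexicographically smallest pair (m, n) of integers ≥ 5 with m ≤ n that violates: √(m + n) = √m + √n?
Substituting (5, 5) into the claim:
LHS = √(5 + 5) = √(10) ≈ 3.162
RHS = √5 + √5 = 2·√(5) ≈ 4.472

Since LHS ≠ RHS, this pair disproves the claim, and no lexicographically smaller pair (m ≤ n, integers ≥ 5) does.

For instance (5, 10) is also a counterexample (LHS = √(15) ≈ 3.873, RHS = √(5) + √(10) ≈ 5.398), but it's lexicographically larger.

Answer: (m, n) = (5, 5)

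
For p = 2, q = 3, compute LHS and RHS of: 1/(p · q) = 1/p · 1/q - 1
LHS = 1/(2 · 3) = 1/6
RHS = 1/2 · 1/3 - 1 = -5/6

LHS ≠ RHS, so the equation does not hold here.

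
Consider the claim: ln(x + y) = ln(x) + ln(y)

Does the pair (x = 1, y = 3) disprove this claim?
Substituting x = 1, y = 3:
LHS = ln(1 + 3) = ln(4) ≈ 1.386
RHS = ln(1) + ln(3) = ln(3) ≈ 1.099

Since LHS ≠ RHS, this pair disproves the claim.

Answer: Yes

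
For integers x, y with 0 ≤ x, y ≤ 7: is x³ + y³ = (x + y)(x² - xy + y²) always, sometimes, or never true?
Always true

The identity holds for every pair in the range. For instance at (x, y) = (5, 1): both sides equal 126.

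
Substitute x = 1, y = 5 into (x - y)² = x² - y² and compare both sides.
LHS = (1 - 5)² = 16
RHS = 1² - 5² = -24

LHS ≠ RHS, so the equation does not hold here.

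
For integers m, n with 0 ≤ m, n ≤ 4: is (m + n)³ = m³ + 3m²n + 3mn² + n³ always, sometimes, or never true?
The identity holds for every pair in the range. For instance at (m, n) = (1, 3): both sides equal 64.

Answer: Always true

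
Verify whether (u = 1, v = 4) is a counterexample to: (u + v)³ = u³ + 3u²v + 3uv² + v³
Substituting u = 1, v = 4:
LHS = (1 + 4)³ = 125
RHS = 1³ + 3·1²·4 + 3·1·4² + 4³ = 125

The sides agree, so this pair does not disprove the claim.

Answer: No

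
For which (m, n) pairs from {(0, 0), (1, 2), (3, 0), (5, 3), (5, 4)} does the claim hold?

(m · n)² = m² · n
Testing each pair:
(0, 0): LHS = 0, RHS = 0 → holds
(1, 2): LHS = 4, RHS = 2 → fails
(3, 0): LHS = 0, RHS = 0 → holds
(5, 3): LHS = 225, RHS = 75 → fails
(5, 4): LHS = 400, RHS = 100 → fails

2 of 5 pairs satisfy the claim.

Answer: (0, 0), (3, 0)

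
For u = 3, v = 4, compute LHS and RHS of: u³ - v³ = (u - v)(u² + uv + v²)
LHS = 3³ - 4³ = -37
RHS = (3 - 4)(3² + 3·4 + 4²) = -37

LHS = RHS: the two sides agree.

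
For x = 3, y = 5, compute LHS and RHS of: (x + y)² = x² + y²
LHS = (3 + 5)² = 64
RHS = 3² + 5² = 34

LHS ≠ RHS, so the equation does not hold here.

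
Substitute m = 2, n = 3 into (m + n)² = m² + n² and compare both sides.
LHS = (2 + 3)² = 25
RHS = 2² + 3² = 13

LHS ≠ RHS, so the equation does not hold here.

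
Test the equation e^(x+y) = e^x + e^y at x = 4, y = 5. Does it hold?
Substituting x = 4, y = 5:

LHS = e^(4+5) = e^9 ≈ 8103
RHS = e^4 + e^5 ≈ 203

LHS ≠ RHS, so the equation does not hold at this point.

Answer: Fails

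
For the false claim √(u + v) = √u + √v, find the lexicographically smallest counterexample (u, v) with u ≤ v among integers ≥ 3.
(u, v) = (3, 3)

Substituting (3, 3) into the claim:
LHS = √(3 + 3) = √(6) ≈ 2.449
RHS = √3 + √3 = 2·√(3) ≈ 3.464

Since LHS ≠ RHS, this pair disproves the claim, and no lexicographically smaller pair (u ≤ v, integers ≥ 3) does.

For instance (5, 9) is also a counterexample (LHS = √(14) ≈ 3.742, RHS = √(5) + 3 ≈ 5.236), but it's lexicographically larger.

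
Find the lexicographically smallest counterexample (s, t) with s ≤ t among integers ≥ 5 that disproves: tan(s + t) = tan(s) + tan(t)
(s, t) = (5, 5)

Substituting (5, 5) into the claim:
LHS = tan(5 + 5) = tan(10) ≈ 0.6484
RHS = tan(5) + tan(5) = 2·tan(5) ≈ -6.761

Since LHS ≠ RHS, this pair disproves the claim, and no lexicographically smaller pair (s ≤ t, integers ≥ 5) does.

For instance (10, 12) is also a counterexample (LHS = tan(22) ≈ 0.008852, RHS = tan(12) + tan(10) ≈ 0.0125), but it's lexicographically larger.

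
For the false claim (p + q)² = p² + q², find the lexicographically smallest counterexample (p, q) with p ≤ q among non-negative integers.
Substituting (1, 1) into the claim:
LHS = (1 + 1)² = 4
RHS = 1² + 1² = 2

Since LHS ≠ RHS, this pair disproves the claim, and no lexicographically smaller pair (p ≤ q, non-negative integers) does.

For instance (2, 2) is also a counterexample (LHS = 16, RHS = 8), but it's lexicographically larger.

Answer: (p, q) = (1, 1)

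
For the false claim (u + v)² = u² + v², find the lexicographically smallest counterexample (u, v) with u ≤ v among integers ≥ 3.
(u, v) = (3, 3)

Substituting (3, 3) into the claim:
LHS = (3 + 3)² = 36
RHS = 3² + 3² = 18

Since LHS ≠ RHS, this pair disproves the claim, and no lexicographically smaller pair (u ≤ v, integers ≥ 3) does.

For instance (7, 9) is also a counterexample (LHS = 256, RHS = 130), but it's lexicographically larger.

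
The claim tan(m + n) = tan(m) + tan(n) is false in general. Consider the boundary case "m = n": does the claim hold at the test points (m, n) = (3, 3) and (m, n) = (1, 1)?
No, fails at both test points

At (3, 3): LHS = tan(6) ≈ -0.291 ≠ RHS = 2·tan(3) ≈ -0.2851
At (1, 1): LHS = tan(2) ≈ -2.185 ≠ RHS = 2·tan(1) ≈ 3.115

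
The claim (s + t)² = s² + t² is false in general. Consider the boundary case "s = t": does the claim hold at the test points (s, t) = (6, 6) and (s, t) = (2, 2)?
No, fails at both test points

At (6, 6): LHS = 144 ≠ RHS = 72
At (2, 2): LHS = 16 ≠ RHS = 8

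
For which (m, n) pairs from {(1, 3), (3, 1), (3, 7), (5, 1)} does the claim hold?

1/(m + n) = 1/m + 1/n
Testing each pair:
(1, 3): LHS = 1/4, RHS = 4/3 → fails
(3, 1): LHS = 1/4, RHS = 4/3 → fails
(3, 7): LHS = 1/10, RHS = 10/21 → fails
(5, 1): LHS = 1/6, RHS = 6/5 → fails

No pair satisfies the claim.

Answer: None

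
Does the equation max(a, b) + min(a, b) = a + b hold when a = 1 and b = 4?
Holds

Substituting a = 1, b = 4:

LHS = max(1, 4) + min(1, 4) = 5
RHS = 1 + 4 = 5

LHS = RHS, so the equation holds at this point.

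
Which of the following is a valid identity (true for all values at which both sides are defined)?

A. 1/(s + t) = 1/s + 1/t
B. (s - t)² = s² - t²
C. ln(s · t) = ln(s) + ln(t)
C

A: fails at (4, 5) — LHS = 1/9, RHS = 9/20.
B: fails at (1, 3) — LHS = 4, RHS = -8.
C: holds — e.g. at (5, 5), both sides equal ln(25) ≈ 3.219.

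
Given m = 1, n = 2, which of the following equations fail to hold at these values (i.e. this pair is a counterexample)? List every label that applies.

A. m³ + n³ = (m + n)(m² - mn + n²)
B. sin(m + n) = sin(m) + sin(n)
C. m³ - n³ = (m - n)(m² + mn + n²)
B

Evaluating each claim at the given values:
A. LHS = 9, RHS = 9 → holds here (LHS = RHS)
B. LHS = sin(3) ≈ 0.1411, RHS = sin(1) + sin(2) ≈ 1.751 → fails here (LHS ≠ RHS)
C. LHS = -7, RHS = -7 → holds here (LHS = RHS)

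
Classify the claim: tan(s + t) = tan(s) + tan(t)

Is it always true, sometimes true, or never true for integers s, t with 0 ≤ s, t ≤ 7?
Sometimes true

It holds at (s, t) = (0, 6) (both sides equal tan(6) ≈ -0.291), but fails at (s, t) = (4, 3) (LHS = tan(7) ≈ 0.8714, RHS = tan(3) + tan(4) ≈ 1.015).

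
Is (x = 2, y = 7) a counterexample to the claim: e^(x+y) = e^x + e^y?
Substituting x = 2, y = 7:
LHS = e^(2+7) = e^9 ≈ 8103
RHS = e^2 + e^7 ≈ 1104

Since LHS ≠ RHS, this pair disproves the claim.

Answer: Yes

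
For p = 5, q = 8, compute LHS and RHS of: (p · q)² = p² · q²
LHS = (5 · 8)² = 1600
RHS = 5² · 8² = 1600

LHS = RHS: the two sides agree.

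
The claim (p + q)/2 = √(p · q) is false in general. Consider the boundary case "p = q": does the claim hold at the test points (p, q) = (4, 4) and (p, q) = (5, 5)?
Yes, holds at both test points

At (4, 4): LHS = 4, RHS = 4 → equal
At (5, 5): LHS = 5, RHS = 5 → equal

So the claim does hold at both of these boundary points, even though it is not an identity.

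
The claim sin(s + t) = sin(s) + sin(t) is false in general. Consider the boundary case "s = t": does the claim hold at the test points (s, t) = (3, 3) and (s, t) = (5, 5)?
No, fails at both test points

At (3, 3): LHS = sin(6) ≈ -0.2794 ≠ RHS = 2·sin(3) ≈ 0.2822
At (5, 5): LHS = sin(10) ≈ -0.544 ≠ RHS = 2·sin(5) ≈ -1.918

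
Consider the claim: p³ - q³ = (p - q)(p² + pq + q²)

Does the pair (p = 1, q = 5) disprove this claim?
Substituting p = 1, q = 5:
LHS = 1³ - 5³ = -124
RHS = (1 - 5)(1² + 1·5 + 5²) = -124

The sides agree, so this pair does not disprove the claim.

Answer: No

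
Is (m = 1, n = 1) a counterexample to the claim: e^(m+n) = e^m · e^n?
No

Substituting m = 1, n = 1:
LHS = e^(1+1) = e^2 ≈ 7.389
RHS = e^1 · e^1 = e^2 ≈ 7.389

The sides agree, so this pair does not disprove the claim.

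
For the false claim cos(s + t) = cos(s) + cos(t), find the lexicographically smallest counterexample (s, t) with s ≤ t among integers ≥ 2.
(s, t) = (2, 2)

Substituting (2, 2) into the claim:
LHS = cos(2 + 2) = cos(4) ≈ -0.6536
RHS = cos(2) + cos(2) = 2·cos(2) ≈ -0.8323

Since LHS ≠ RHS, this pair disproves the claim, and no lexicographically smaller pair (s ≤ t, integers ≥ 2) does.

For instance (5, 9) is also a counterexample (LHS = cos(14) ≈ 0.1367, RHS = cos(9) + cos(5) ≈ -0.6275), but it's lexicographically larger.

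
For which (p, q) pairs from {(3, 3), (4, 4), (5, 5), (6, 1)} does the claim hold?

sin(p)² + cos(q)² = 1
Testing each pair:
(3, 3): LHS = sin(3)² + cos(3)² = 1, RHS = 1 → holds
(4, 4): LHS = cos(4)² + sin(4)² = 1, RHS = 1 → holds
(5, 5): LHS = cos(5)² + sin(5)² = 1, RHS = 1 → holds
(6, 1): LHS = sin(6)² + cos(1)² ≈ 0.37, RHS = 1 → fails

3 of 4 pairs satisfy the claim.

Answer: (3, 3), (4, 4), (5, 5)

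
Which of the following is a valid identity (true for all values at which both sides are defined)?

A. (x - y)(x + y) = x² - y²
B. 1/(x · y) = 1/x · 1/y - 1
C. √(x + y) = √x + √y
A

A: holds — e.g. at (3, 7), both sides equal -40.
B: fails at (2, 5) — LHS = 1/10, RHS = -9/10.
C: fails at (1, 3) — LHS = 2, RHS = 1 + √(3) ≈ 2.732.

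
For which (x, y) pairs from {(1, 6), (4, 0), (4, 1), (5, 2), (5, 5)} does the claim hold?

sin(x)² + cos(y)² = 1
Testing each pair:
(1, 6): LHS = sin(1)² + cos(6)² ≈ 1.63, RHS = 1 → fails
(4, 0): LHS = sin(4)² + 1 ≈ 1.573, RHS = 1 → fails
(4, 1): LHS = cos(1)² + sin(4)² ≈ 0.8647, RHS = 1 → fails
(5, 2): LHS = cos(2)² + sin(5)² ≈ 1.093, RHS = 1 → fails
(5, 5): LHS = cos(5)² + sin(5)² = 1, RHS = 1 → holds

1 of 5 pairs satisfies the claim.

Answer: (5, 5)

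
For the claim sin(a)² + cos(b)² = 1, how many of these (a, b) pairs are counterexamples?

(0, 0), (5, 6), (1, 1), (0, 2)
Testing each pair:
(0, 0): LHS = 1, RHS = 1 → satisfies claim
(5, 6): LHS = sin(5)² + cos(6)² ≈ 1.841, RHS = 1 → counterexample
(1, 1): LHS = cos(1)² + sin(1)² = 1, RHS = 1 → satisfies claim
(0, 2): LHS = cos(2)² ≈ 0.1732, RHS = 1 → counterexample

That makes 2 counterexamples.

Answer: 2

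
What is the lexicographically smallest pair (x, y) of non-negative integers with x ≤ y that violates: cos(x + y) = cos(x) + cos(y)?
(x, y) = (0, 0)

Substituting (0, 0) into the claim:
LHS = cos(0 + 0) = 1
RHS = cos(0) + cos(0) = 2

Since LHS ≠ RHS, this pair disproves the claim, and no lexicographically smaller pair (x ≤ y, non-negative integers) does.

For instance (0, 2) is also a counterexample (LHS = cos(2) ≈ -0.4161, RHS = cos(2) + 1 ≈ 0.5839), but it's lexicographically larger.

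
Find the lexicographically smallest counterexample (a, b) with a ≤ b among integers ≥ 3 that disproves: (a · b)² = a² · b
Substituting (3, 3) into the claim:
LHS = (3 · 3)² = 81
RHS = 3² · 3 = 27

Since LHS ≠ RHS, this pair disproves the claim, and no lexicographically smaller pair (a ≤ b, integers ≥ 3) does.

For instance (6, 7) is also a counterexample (LHS = 1764, RHS = 252), but it's lexicographically larger.

Answer: (a, b) = (3, 3)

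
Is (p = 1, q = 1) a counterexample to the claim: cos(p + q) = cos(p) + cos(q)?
Substituting p = 1, q = 1:
LHS = cos(1 + 1) = cos(2) ≈ -0.4161
RHS = cos(1) + cos(1) = 2·cos(1) ≈ 1.081

Since LHS ≠ RHS, this pair disproves the claim.

Answer: Yes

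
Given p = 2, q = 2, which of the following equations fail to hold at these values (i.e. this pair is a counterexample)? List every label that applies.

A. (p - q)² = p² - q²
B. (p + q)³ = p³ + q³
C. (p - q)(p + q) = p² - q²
B

Evaluating each claim at the given values:
A. LHS = 0, RHS = 0 → holds here (LHS = RHS)
B. LHS = 64, RHS = 16 → fails here (LHS ≠ RHS)
C. LHS = 0, RHS = 0 → holds here (LHS = RHS)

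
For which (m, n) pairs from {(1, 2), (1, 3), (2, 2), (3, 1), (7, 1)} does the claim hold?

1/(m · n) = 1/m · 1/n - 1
None

Testing each pair:
(1, 2): LHS = 1/2, RHS = -1/2 → fails
(1, 3): LHS = 1/3, RHS = -2/3 → fails
(2, 2): LHS = 1/4, RHS = -3/4 → fails
(3, 1): LHS = 1/3, RHS = -2/3 → fails
(7, 1): LHS = 1/7, RHS = -6/7 → fails

No pair satisfies the claim.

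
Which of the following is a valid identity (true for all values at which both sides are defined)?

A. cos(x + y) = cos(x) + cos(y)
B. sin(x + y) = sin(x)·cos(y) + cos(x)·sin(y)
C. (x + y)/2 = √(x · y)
B

A: fails at (2, 2) — LHS = cos(4) ≈ -0.6536, RHS = 2·cos(2) ≈ -0.8323.
B: holds — e.g. at (2, 4), both sides equal sin(6) ≈ -0.2794.
C: fails at (3, 4) — LHS = 7/2, RHS = 2·√(3) ≈ 3.464.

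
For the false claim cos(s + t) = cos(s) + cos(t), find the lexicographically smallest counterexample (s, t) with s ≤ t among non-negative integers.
(s, t) = (0, 0)

Substituting (0, 0) into the claim:
LHS = cos(0 + 0) = 1
RHS = cos(0) + cos(0) = 2

Since LHS ≠ RHS, this pair disproves the claim, and no lexicographically smaller pair (s ≤ t, non-negative integers) does.

For instance (2, 6) is also a counterexample (LHS = cos(8) ≈ -0.1455, RHS = cos(2) + cos(6) ≈ 0.544), but it's lexicographically larger.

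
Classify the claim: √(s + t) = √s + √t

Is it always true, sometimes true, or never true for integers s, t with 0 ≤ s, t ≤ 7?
Sometimes true

It holds at (s, t) = (0, 1) (both sides equal 1), but fails at (s, t) = (5, 2) (LHS = √(7) ≈ 2.646, RHS = √(2) + √(5) ≈ 3.65).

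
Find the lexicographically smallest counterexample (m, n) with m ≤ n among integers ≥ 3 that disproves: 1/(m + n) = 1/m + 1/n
Substituting (3, 3) into the claim:
LHS = 1/(3 + 3) = 1/6
RHS = 1/3 + 1/3 = 2/3

Since LHS ≠ RHS, this pair disproves the claim, and no lexicographically smaller pair (m ≤ n, integers ≥ 3) does.

For instance (5, 9) is also a counterexample (LHS = 1/14, RHS = 14/45), but it's lexicographically larger.

Answer: (m, n) = (3, 3)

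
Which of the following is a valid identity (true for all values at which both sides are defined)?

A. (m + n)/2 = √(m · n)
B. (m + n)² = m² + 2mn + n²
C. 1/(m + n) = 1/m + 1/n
B

A: fails at (3, 5) — LHS = 4, RHS = √(15) ≈ 3.873.
B: holds — e.g. at (3, 3), both sides equal 36.
C: fails at (1, 4) — LHS = 1/5, RHS = 5/4.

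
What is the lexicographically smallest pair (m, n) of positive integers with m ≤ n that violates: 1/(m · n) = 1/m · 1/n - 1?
Substituting (1, 1) into the claim:
LHS = 1/(1 · 1) = 1
RHS = 1/1 · 1/1 - 1 = 0

Since LHS ≠ RHS, this pair disproves the claim, and no lexicographically smaller pair (m ≤ n, positive integers) does.

For instance (5, 8) is also a counterexample (LHS = 1/40, RHS = -39/40), but it's lexicographically larger.

Answer: (m, n) = (1, 1)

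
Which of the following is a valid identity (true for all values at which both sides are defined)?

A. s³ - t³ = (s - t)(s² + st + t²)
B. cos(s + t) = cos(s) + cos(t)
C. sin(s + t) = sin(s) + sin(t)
A

A: holds — e.g. at (0, 1), both sides equal -1.
B: fails at (3, 4) — LHS = cos(7) ≈ 0.7539, RHS = cos(3) + cos(4) ≈ -1.644.
C: fails at (1, 4) — LHS = sin(5) ≈ -0.9589, RHS = sin(4) + sin(1) ≈ 0.08467.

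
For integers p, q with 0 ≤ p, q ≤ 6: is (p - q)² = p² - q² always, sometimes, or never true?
It holds at (p, q) = (2, 2) (both sides equal 0), but fails at (p, q) = (0, 1) (LHS = 1, RHS = -1).

Answer: Sometimes true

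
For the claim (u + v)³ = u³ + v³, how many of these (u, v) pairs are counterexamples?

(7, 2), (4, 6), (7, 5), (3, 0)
3

Testing each pair:
(7, 2): LHS = 729, RHS = 351 → counterexample
(4, 6): LHS = 1000, RHS = 280 → counterexample
(7, 5): LHS = 1728, RHS = 468 → counterexample
(3, 0): LHS = 27, RHS = 27 → satisfies claim

That makes 3 counterexamples.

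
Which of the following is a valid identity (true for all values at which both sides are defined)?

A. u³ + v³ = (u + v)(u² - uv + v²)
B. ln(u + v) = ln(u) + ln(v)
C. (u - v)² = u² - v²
A: holds — e.g. at (3, 3), both sides equal 54.
B: fails at (4, 6) — LHS = ln(10) ≈ 2.303, RHS = ln(4) + ln(6) ≈ 3.178.
C: fails at (1, 2) — LHS = 1, RHS = -3.

Answer: A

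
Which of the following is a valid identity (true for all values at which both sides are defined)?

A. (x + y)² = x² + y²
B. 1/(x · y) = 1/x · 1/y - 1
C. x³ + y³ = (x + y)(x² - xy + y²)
C

A: fails at (3, 4) — LHS = 49, RHS = 25.
B: fails at (6, 7) — LHS = 1/42, RHS = -41/42.
C: holds — e.g. at (2, 4), both sides equal 72.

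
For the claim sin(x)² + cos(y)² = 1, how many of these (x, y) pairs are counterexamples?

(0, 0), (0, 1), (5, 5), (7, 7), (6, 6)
Testing each pair:
(0, 0): LHS = 1, RHS = 1 → satisfies claim
(0, 1): LHS = cos(1)² ≈ 0.2919, RHS = 1 → counterexample
(5, 5): LHS = cos(5)² + sin(5)² = 1, RHS = 1 → satisfies claim
(7, 7): LHS = sin(7)² + cos(7)² = 1, RHS = 1 → satisfies claim
(6, 6): LHS = sin(6)² + cos(6)² = 1, RHS = 1 → satisfies claim

That makes 1 counterexample.

Answer: 1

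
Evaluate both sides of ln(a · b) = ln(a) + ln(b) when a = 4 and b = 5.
LHS = ln(4 · 5) = ln(20) ≈ 2.996
RHS = ln(4) + ln(5) ≈ 2.996

LHS = RHS: the two sides agree.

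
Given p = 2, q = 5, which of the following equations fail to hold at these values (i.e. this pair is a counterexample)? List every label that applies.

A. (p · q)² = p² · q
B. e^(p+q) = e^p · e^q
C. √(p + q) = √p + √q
A, C

Evaluating each claim at the given values:
A. LHS = 100, RHS = 20 → fails here (LHS ≠ RHS)
B. LHS = e^7 ≈ 1097, RHS = e^7 ≈ 1097 → holds here (LHS = RHS)
C. LHS = √(7) ≈ 2.646, RHS = √(2) + √(5) ≈ 3.65 → fails here (LHS ≠ RHS)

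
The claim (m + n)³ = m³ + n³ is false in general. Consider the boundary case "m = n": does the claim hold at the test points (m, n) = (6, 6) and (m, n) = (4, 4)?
At (6, 6): LHS = 1728 ≠ RHS = 432
At (4, 4): LHS = 512 ≠ RHS = 128

Answer: No, fails at both test points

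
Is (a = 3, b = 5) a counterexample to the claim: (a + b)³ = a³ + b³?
Substituting a = 3, b = 5:
LHS = (3 + 5)³ = 512
RHS = 3³ + 5³ = 152

Since LHS ≠ RHS, this pair disproves the claim.

Answer: Yes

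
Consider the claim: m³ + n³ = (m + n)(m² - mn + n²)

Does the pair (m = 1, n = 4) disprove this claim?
Substituting m = 1, n = 4:
LHS = 1³ + 4³ = 65
RHS = (1 + 4)(1² - 1·4 + 4²) = 65

The sides agree, so this pair does not disprove the claim.

Answer: No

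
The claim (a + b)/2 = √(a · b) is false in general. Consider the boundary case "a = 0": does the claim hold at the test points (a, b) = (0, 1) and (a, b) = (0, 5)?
At (0, 1): LHS = 1/2 ≠ RHS = 0
At (0, 5): LHS = 5/2 ≠ RHS = 0

Answer: No, fails at both test points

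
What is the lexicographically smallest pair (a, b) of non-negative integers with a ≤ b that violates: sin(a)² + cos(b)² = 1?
(a, b) = (0, 1)

Substituting (0, 1) into the claim:
LHS = sin(0)² + cos(1)² = cos(1)² ≈ 0.2919
RHS = 1

Since LHS ≠ RHS, this pair disproves the claim, and no lexicographically smaller pair (a ≤ b, non-negative integers) does.

For instance (3, 5) is also a counterexample (LHS = sin(3)² + cos(5)² ≈ 0.1004, RHS = 1), but it's lexicographically larger.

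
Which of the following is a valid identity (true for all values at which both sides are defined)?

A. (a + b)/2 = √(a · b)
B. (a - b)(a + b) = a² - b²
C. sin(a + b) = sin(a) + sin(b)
A: fails at (1, 3) — LHS = 2, RHS = √(3) ≈ 1.732.
B: holds — e.g. at (4, 4), both sides equal 0.
C: fails at (2, 4) — LHS = sin(6) ≈ -0.2794, RHS = sin(4) + sin(2) ≈ 0.1525.

Answer: B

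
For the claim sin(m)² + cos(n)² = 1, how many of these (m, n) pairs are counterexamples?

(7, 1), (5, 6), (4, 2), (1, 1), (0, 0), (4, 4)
Testing each pair:
(7, 1): LHS = cos(1)² + sin(7)² ≈ 0.7236, RHS = 1 → counterexample
(5, 6): LHS = sin(5)² + cos(6)² ≈ 1.841, RHS = 1 → counterexample
(4, 2): LHS = cos(2)² + sin(4)² ≈ 0.7459, RHS = 1 → counterexample
(1, 1): LHS = cos(1)² + sin(1)² = 1, RHS = 1 → satisfies claim
(0, 0): LHS = 1, RHS = 1 → satisfies claim
(4, 4): LHS = cos(4)² + sin(4)² = 1, RHS = 1 → satisfies claim

That makes 3 counterexamples.

Answer: 3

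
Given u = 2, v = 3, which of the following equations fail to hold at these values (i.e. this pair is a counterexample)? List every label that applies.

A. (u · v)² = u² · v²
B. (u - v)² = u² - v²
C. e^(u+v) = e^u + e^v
Evaluating each claim at the given values:
A. LHS = 36, RHS = 36 → holds here (LHS = RHS)
B. LHS = 1, RHS = -5 → fails here (LHS ≠ RHS)
C. LHS = e^5 ≈ 148.4, RHS = e^2 + e^3 ≈ 27.47 → fails here (LHS ≠ RHS)

Answer: B, C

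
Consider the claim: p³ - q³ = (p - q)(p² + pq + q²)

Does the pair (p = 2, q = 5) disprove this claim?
No

Substituting p = 2, q = 5:
LHS = 2³ - 5³ = -117
RHS = (2 - 5)(2² + 2·5 + 5²) = -117

The sides agree, so this pair does not disprove the claim.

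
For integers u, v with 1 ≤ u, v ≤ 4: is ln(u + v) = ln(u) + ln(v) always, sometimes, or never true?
It holds at (u, v) = (2, 2) (both sides equal ln(4) ≈ 1.386), but fails at (u, v) = (2, 3) (LHS = ln(5) ≈ 1.609, RHS = ln(2) + ln(3) ≈ 1.792).

Answer: Sometimes true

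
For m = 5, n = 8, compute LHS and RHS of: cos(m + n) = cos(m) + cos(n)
LHS = cos(5 + 8) = cos(13) ≈ 0.9074
RHS = cos(5) + cos(8) ≈ 0.1382

LHS ≠ RHS (they differ by about 0.7693), so the equation does not hold here.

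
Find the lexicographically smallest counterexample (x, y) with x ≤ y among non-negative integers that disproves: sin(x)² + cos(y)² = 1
At (0, 0): both sides equal 1, so it holds there.

Substituting (0, 1) into the claim:
LHS = sin(0)² + cos(1)² = cos(1)² ≈ 0.2919
RHS = 1

Since LHS ≠ RHS, this pair disproves the claim, and no lexicographically smaller pair (x ≤ y, non-negative integers) does.

For instance (0, 7) is also a counterexample (LHS = cos(7)² ≈ 0.5684, RHS = 1), but it's lexicographically larger.

Answer: (x, y) = (0, 1)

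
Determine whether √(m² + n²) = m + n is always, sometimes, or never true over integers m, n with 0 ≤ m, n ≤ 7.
It holds at (m, n) = (6, 0) (both sides equal 6), but fails at (m, n) = (4, 6) (LHS = 2·√(13) ≈ 7.211, RHS = 10).

Answer: Sometimes true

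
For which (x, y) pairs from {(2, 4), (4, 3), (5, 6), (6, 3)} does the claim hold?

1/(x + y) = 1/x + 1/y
None

Testing each pair:
(2, 4): LHS = 1/6, RHS = 3/4 → fails
(4, 3): LHS = 1/7, RHS = 7/12 → fails
(5, 6): LHS = 1/11, RHS = 11/30 → fails
(6, 3): LHS = 1/9, RHS = 1/2 → fails

No pair satisfies the claim.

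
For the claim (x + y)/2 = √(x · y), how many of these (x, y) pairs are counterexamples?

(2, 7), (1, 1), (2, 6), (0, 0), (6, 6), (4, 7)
3

Testing each pair:
(2, 7): LHS = 9/2, RHS = √(14) ≈ 3.742 → counterexample
(1, 1): LHS = 1, RHS = 1 → satisfies claim
(2, 6): LHS = 4, RHS = 2·√(3) ≈ 3.464 → counterexample
(0, 0): LHS = 0, RHS = 0 → satisfies claim
(6, 6): LHS = 6, RHS = 6 → satisfies claim
(4, 7): LHS = 11/2, RHS = 2·√(7) ≈ 5.292 → counterexample

That makes 3 counterexamples.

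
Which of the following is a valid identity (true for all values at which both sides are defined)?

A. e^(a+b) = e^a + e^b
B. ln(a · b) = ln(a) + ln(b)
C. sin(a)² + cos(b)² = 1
B

A: fails at (4, 6) — LHS = e^10 ≈ 22026.5, RHS = e^4 + e^6 ≈ 458.
B: holds — e.g. at (4, 4), both sides equal ln(16) ≈ 2.773.
C: fails at (6, 7) — LHS = sin(6)² + cos(7)² ≈ 0.6464, RHS = 1.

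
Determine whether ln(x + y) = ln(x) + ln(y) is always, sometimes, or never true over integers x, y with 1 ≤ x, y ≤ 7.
Sometimes true

It holds at (x, y) = (2, 2) (both sides equal ln(4) ≈ 1.386), but fails at (x, y) = (5, 5) (LHS = ln(10) ≈ 2.303, RHS = 2·ln(5) ≈ 3.219).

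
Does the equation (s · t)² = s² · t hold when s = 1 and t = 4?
Fails

Substituting s = 1, t = 4:

LHS = (1 · 4)² = 16
RHS = 1² · 4 = 4

LHS ≠ RHS, so the equation does not hold at this point.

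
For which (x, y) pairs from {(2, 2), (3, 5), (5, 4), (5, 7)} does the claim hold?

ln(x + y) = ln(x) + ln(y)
Testing each pair:
(2, 2): LHS = ln(4) ≈ 1.386, RHS = 2·ln(2) ≈ 1.386 → holds
(3, 5): LHS = ln(8) ≈ 2.079, RHS = ln(3) + ln(5) ≈ 2.708 → fails
(5, 4): LHS = ln(9) ≈ 2.197, RHS = ln(4) + ln(5) ≈ 2.996 → fails
(5, 7): LHS = ln(12) ≈ 2.485, RHS = ln(5) + ln(7) ≈ 3.555 → fails

1 of 4 pairs satisfies the claim.

Answer: (2, 2)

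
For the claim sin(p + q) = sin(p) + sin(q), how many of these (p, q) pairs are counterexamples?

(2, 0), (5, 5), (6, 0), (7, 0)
1

Testing each pair:
(2, 0): LHS = sin(2) ≈ 0.9093, RHS = sin(2) ≈ 0.9093 → satisfies claim
(5, 5): LHS = sin(10) ≈ -0.544, RHS = 2·sin(5) ≈ -1.918 → counterexample
(6, 0): LHS = sin(6) ≈ -0.2794, RHS = sin(6) ≈ -0.2794 → satisfies claim
(7, 0): LHS = sin(7) ≈ 0.657, RHS = sin(7) ≈ 0.657 → satisfies claim

That makes 1 counterexample.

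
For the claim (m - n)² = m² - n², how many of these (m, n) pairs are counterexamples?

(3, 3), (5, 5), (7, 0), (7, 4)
Testing each pair:
(3, 3): LHS = 0, RHS = 0 → satisfies claim
(5, 5): LHS = 0, RHS = 0 → satisfies claim
(7, 0): LHS = 49, RHS = 49 → satisfies claim
(7, 4): LHS = 9, RHS = 33 → counterexample

That makes 1 counterexample.

Answer: 1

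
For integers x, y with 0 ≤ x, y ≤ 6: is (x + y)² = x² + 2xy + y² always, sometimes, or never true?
Always true

The identity holds for every pair in the range. For instance at (x, y) = (4, 1): both sides equal 25.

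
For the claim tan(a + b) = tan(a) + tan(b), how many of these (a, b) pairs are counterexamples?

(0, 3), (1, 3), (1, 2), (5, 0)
Testing each pair:
(0, 3): LHS = tan(3) ≈ -0.1425, RHS = tan(3) ≈ -0.1425 → satisfies claim
(1, 3): LHS = tan(4) ≈ 1.158, RHS = tan(3) + tan(1) ≈ 1.415 → counterexample
(1, 2): LHS = tan(3) ≈ -0.1425, RHS = tan(2) + tan(1) ≈ -0.6276 → counterexample
(5, 0): LHS = tan(5) ≈ -3.381, RHS = tan(5) ≈ -3.381 → satisfies claim

That makes 2 counterexamples.

Answer: 2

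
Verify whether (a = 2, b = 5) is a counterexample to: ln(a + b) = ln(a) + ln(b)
Yes

Substituting a = 2, b = 5:
LHS = ln(2 + 5) = ln(7) ≈ 1.946
RHS = ln(2) + ln(5) ≈ 2.303

Since LHS ≠ RHS, this pair disproves the claim.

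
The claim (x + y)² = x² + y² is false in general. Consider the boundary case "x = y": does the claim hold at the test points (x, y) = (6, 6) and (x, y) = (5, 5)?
At (6, 6): LHS = 144 ≠ RHS = 72
At (5, 5): LHS = 100 ≠ RHS = 50

Answer: No, fails at both test points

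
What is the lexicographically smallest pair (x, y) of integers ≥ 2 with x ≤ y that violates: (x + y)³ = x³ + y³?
Substituting (2, 2) into the claim:
LHS = (2 + 2)³ = 64
RHS = 2³ + 2³ = 16

Since LHS ≠ RHS, this pair disproves the claim, and no lexicographically smaller pair (x ≤ y, integers ≥ 2) does.

For instance (6, 9) is also a counterexample (LHS = 3375, RHS = 945), but it's lexicographically larger.

Answer: (x, y) = (2, 2)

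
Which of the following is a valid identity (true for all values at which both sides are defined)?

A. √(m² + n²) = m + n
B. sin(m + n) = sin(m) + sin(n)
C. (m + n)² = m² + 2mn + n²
C

A: fails at (2, 2) — LHS = 2·√(2) ≈ 2.828, RHS = 4.
B: fails at (5, 8) — LHS = sin(13) ≈ 0.4202, RHS = sin(5) + sin(8) ≈ 0.03043.
C: holds — e.g. at (1, 3), both sides equal 16.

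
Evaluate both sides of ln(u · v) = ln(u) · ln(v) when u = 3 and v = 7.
LHS = ln(3 · 7) = ln(21) ≈ 3.045
RHS = ln(3) · ln(7) ≈ 2.138

LHS ≠ RHS (they differ by about 0.9067), so the equation does not hold here.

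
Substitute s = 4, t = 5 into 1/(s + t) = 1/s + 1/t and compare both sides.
LHS = 1/(4 + 5) = 1/9
RHS = 1/4 + 1/5 = 9/20

LHS ≠ RHS, so the equation does not hold here.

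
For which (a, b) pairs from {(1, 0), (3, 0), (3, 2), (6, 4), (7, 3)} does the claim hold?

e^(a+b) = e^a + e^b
Testing each pair:
(1, 0): LHS = e ≈ 2.718, RHS = 1 + e ≈ 3.718 → fails
(3, 0): LHS = e^3 ≈ 20.09, RHS = 1 + e^3 ≈ 21.09 → fails
(3, 2): LHS = e^5 ≈ 148.4, RHS = e^2 + e^3 ≈ 27.47 → fails
(6, 4): LHS = e^10 ≈ 22026.5, RHS = e^4 + e^6 ≈ 458 → fails
(7, 3): LHS = e^10 ≈ 22026.5, RHS = e^3 + e^7 ≈ 1117 → fails

No pair satisfies the claim.

Answer: None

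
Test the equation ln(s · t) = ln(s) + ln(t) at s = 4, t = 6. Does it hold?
Substituting s = 4, t = 6:

LHS = ln(4 · 6) = ln(24) ≈ 3.178
RHS = ln(4) + ln(6) ≈ 3.178

LHS = RHS, so the equation holds at this point.

Answer: Holds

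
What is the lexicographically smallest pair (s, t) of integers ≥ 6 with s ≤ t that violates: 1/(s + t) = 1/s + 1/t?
Substituting (6, 6) into the claim:
LHS = 1/(6 + 6) = 1/12
RHS = 1/6 + 1/6 = 1/3

Since LHS ≠ RHS, this pair disproves the claim, and no lexicographically smaller pair (s ≤ t, integers ≥ 6) does.

For instance (6, 9) is also a counterexample (LHS = 1/15, RHS = 5/18), but it's lexicographically larger.

Answer: (s, t) = (6, 6)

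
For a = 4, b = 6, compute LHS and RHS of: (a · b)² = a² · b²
LHS = (4 · 6)² = 576
RHS = 4² · 6² = 576

LHS = RHS: the two sides agree.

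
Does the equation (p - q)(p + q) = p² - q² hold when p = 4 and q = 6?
Holds

Substituting p = 4, q = 6:

LHS = (4 - 6)(4 + 6) = -20
RHS = 4² - 6² = -20

LHS = RHS, so the equation holds at this point.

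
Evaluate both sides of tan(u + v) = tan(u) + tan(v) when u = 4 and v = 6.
LHS = tan(4 + 6) = tan(10) ≈ 0.6484
RHS = tan(4) + tan(6) ≈ 0.8668

LHS ≠ RHS (they differ by about 0.2185), so the equation does not hold here.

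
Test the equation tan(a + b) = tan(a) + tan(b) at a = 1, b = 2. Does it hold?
Fails

Substituting a = 1, b = 2:

LHS = tan(1 + 2) = tan(3) ≈ -0.1425
RHS = tan(1) + tan(2) ≈ -0.6276

LHS ≠ RHS, so the equation does not hold at this point.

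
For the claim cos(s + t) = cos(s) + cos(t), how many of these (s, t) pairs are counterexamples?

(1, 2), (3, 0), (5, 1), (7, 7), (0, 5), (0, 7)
Testing each pair:
(1, 2): LHS = cos(3) ≈ -0.99, RHS = cos(2) + cos(1) ≈ 0.1242 → counterexample
(3, 0): LHS = cos(3) ≈ -0.99, RHS = cos(3) + 1 ≈ 0.01001 → counterexample
(5, 1): LHS = cos(6) ≈ 0.9602, RHS = cos(5) + cos(1) ≈ 0.824 → counterexample
(7, 7): LHS = cos(14) ≈ 0.1367, RHS = 2·cos(7) ≈ 1.508 → counterexample
(0, 5): LHS = cos(5) ≈ 0.2837, RHS = cos(5) + 1 ≈ 1.284 → counterexample
(0, 7): LHS = cos(7) ≈ 0.7539, RHS = cos(7) + 1 ≈ 1.754 → counterexample

That makes 6 counterexamples.

Answer: 6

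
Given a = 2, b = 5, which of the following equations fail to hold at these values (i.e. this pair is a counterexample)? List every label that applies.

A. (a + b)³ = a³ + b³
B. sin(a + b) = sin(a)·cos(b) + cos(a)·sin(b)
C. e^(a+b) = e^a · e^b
A

Evaluating each claim at the given values:
A. LHS = 343, RHS = 133 → fails here (LHS ≠ RHS)
B. LHS = sin(7) ≈ 0.657, RHS = sin(2)·cos(5) + sin(5)·cos(2) ≈ 0.657 → holds here (LHS = RHS)
C. LHS = e^7 ≈ 1097, RHS = e^7 ≈ 1097 → holds here (LHS = RHS)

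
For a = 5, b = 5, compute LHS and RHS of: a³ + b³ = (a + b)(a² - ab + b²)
LHS = 5³ + 5³ = 250
RHS = (5 + 5)(5² - 5·5 + 5²) = 250

LHS = RHS: the two sides agree.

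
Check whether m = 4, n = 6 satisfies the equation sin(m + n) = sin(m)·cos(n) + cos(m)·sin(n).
Substituting m = 4, n = 6:

LHS = sin(4 + 6) = sin(10) ≈ -0.544
RHS = sin(4)·cos(6) + cos(4)·sin(6) = sin(4)·cos(6) + sin(6)·cos(4) ≈ -0.544

LHS = RHS, so the equation holds at this point.

Answer: Holds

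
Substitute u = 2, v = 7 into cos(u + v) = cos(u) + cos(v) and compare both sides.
LHS = cos(2 + 7) = cos(9) ≈ -0.9111
RHS = cos(2) + cos(7) ≈ 0.3378

LHS ≠ RHS (they differ by about 1.249), so the equation does not hold here.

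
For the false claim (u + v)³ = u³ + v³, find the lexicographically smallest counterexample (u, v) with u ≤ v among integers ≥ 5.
Substituting (5, 5) into the claim:
LHS = (5 + 5)³ = 1000
RHS = 5³ + 5³ = 250

Since LHS ≠ RHS, this pair disproves the claim, and no lexicographically smaller pair (u ≤ v, integers ≥ 5) does.

For instance (6, 12) is also a counterexample (LHS = 5832, RHS = 1944), but it's lexicographically larger.

Answer: (u, v) = (5, 5)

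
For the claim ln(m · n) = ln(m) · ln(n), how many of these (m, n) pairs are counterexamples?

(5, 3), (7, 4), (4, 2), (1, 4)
Testing each pair:
(5, 3): LHS = ln(15) ≈ 2.708, RHS = ln(3)·ln(5) ≈ 1.768 → counterexample
(7, 4): LHS = ln(28) ≈ 3.332, RHS = ln(4)·ln(7) ≈ 2.698 → counterexample
(4, 2): LHS = ln(8) ≈ 2.079, RHS = ln(2)·ln(4) ≈ 0.9609 → counterexample
(1, 4): LHS = ln(4) ≈ 1.386, RHS = 0 → counterexample

That makes 4 counterexamples.

Answer: 4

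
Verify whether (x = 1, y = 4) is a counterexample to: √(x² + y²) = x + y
Yes

Substituting x = 1, y = 4:
LHS = √(1² + 4²) = √(17) ≈ 4.123
RHS = 1 + 4 = 5

Since LHS ≠ RHS, this pair disproves the claim.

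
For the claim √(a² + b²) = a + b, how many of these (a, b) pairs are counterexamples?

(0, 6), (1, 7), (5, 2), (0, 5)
2

Testing each pair:
(0, 6): LHS = 6, RHS = 6 → satisfies claim
(1, 7): LHS = 5·√(2) ≈ 7.071, RHS = 8 → counterexample
(5, 2): LHS = √(29) ≈ 5.385, RHS = 7 → counterexample
(0, 5): LHS = 5, RHS = 5 → satisfies claim

That makes 2 counterexamples.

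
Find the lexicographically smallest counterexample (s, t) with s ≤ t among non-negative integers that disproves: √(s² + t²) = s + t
(s, t) = (1, 1)

Substituting (1, 1) into the claim:
LHS = √(1² + 1²) = √(2) ≈ 1.414
RHS = 1 + 1 = 2

Since LHS ≠ RHS, this pair disproves the claim, and no lexicographically smaller pair (s ≤ t, non-negative integers) does.

For instance (4, 4) is also a counterexample (LHS = 4·√(2) ≈ 5.657, RHS = 8), but it's lexicographically larger.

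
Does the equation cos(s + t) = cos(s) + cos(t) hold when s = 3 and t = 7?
Substituting s = 3, t = 7:

LHS = cos(3 + 7) = cos(10) ≈ -0.8391
RHS = cos(3) + cos(7) ≈ -0.2361

LHS ≠ RHS, so the equation does not hold at this point.

Answer: Fails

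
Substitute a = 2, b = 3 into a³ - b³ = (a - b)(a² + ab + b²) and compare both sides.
LHS = 2³ - 3³ = -19
RHS = (2 - 3)(2² + 2·3 + 3²) = -19

LHS = RHS: the two sides agree.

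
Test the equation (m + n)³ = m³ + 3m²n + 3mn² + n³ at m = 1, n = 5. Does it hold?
Substituting m = 1, n = 5:

LHS = (1 + 5)³ = 216
RHS = 1³ + 3·1²·5 + 3·1·5² + 5³ = 216

LHS = RHS, so the equation holds at this point.

Answer: Holds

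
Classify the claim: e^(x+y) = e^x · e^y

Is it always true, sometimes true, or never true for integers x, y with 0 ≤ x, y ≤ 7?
Always true

The identity holds for every pair in the range. For instance at (x, y) = (4, 0): both sides equal e^4 ≈ 54.6.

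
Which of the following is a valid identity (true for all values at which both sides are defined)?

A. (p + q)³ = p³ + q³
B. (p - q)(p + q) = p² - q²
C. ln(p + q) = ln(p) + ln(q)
B

A: fails at (1, 3) — LHS = 64, RHS = 28.
B: holds — e.g. at (5, 8), both sides equal -39.
C: fails at (3, 7) — LHS = ln(10) ≈ 2.303, RHS = ln(3) + ln(7) ≈ 3.045.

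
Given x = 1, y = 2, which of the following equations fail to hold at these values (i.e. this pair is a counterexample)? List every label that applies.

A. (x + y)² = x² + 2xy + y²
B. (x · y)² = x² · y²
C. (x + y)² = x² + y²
C

Evaluating each claim at the given values:
A. LHS = 9, RHS = 9 → holds here (LHS = RHS)
B. LHS = 4, RHS = 4 → holds here (LHS = RHS)
C. LHS = 9, RHS = 5 → fails here (LHS ≠ RHS)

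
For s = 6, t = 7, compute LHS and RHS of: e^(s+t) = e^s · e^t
LHS = e^(6+7) = e^13 ≈ 442413.4
RHS = e^6 · e^7 = e^13 ≈ 442413.4

LHS = RHS: the two sides agree.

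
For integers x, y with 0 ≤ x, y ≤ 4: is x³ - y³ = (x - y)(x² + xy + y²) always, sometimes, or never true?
Always true

The identity holds for every pair in the range. For instance at (x, y) = (0, 2): both sides equal -8.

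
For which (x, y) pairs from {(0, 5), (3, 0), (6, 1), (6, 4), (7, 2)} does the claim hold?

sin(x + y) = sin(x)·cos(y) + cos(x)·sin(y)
Testing each pair:
(0, 5): LHS = sin(5) ≈ -0.9589, RHS = sin(5) ≈ -0.9589 → holds
(3, 0): LHS = sin(3) ≈ 0.1411, RHS = sin(3) ≈ 0.1411 → holds
(6, 1): LHS = sin(7) ≈ 0.657, RHS = sin(6)·cos(1) + sin(1)·cos(6) ≈ 0.657 → holds
(6, 4): LHS = sin(10) ≈ -0.544, RHS = sin(4)·cos(6) + sin(6)·cos(4) ≈ -0.544 → holds
(7, 2): LHS = sin(9) ≈ 0.4121, RHS = sin(7)·cos(2) + sin(2)·cos(7) ≈ 0.4121 → holds

Every pair satisfies the claim.

Answer: All pairs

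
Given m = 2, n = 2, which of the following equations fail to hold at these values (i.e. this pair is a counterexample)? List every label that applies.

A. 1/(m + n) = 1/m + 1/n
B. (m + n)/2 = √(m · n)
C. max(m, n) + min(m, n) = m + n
A

Evaluating each claim at the given values:
A. LHS = 1/4, RHS = 1 → fails here (LHS ≠ RHS)
B. LHS = 2, RHS = 2 → holds here (LHS = RHS)
C. LHS = 4, RHS = 4 → holds here (LHS = RHS)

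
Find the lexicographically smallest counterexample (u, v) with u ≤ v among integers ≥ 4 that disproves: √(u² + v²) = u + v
(u, v) = (4, 4)

Substituting (4, 4) into the claim:
LHS = √(4² + 4²) = 4·√(2) ≈ 5.657
RHS = 4 + 4 = 8

Since LHS ≠ RHS, this pair disproves the claim, and no lexicographically smaller pair (u ≤ v, integers ≥ 4) does.

For instance (7, 11) is also a counterexample (LHS = √(170) ≈ 13.04, RHS = 18), but it's lexicographically larger.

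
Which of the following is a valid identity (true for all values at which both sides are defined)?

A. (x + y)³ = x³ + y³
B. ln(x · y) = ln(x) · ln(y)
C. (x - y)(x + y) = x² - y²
A: fails at (2, 3) — LHS = 125, RHS = 35.
B: fails at (2, 2) — LHS = ln(4) ≈ 1.386, RHS = ln(2)² ≈ 0.4805.
C: holds — e.g. at (4, 4), both sides equal 0.

Answer: C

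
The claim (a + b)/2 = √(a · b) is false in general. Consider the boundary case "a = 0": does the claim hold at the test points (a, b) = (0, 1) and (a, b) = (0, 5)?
No, fails at both test points

At (0, 1): LHS = 1/2 ≠ RHS = 0
At (0, 5): LHS = 5/2 ≠ RHS = 0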